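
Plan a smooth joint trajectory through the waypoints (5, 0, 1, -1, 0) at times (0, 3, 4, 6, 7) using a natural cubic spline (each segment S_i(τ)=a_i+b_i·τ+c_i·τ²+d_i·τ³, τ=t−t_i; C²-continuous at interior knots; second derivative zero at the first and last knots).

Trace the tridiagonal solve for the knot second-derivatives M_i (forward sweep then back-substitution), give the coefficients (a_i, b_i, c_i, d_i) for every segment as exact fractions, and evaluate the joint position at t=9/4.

  seg 0: a=5 b=-1081/375 c=0 d=152/1125
  seg 1: a=0 b=287/375 c=152/125 d=-368/375
  seg 2: a=1 b=19/75 c=-216/125 d=413/750
  seg 3: a=-1 b=-19/375 c=197/125 d=-197/375
S(9/4) = 53/1000

Δ: Δ0=-5/3, Δ1=1, Δ2=-1, Δ3=1
row 1: diag=8, rhs=16; c'=1/8, d'=2
row 2: denom=6−1·1/8=47/8; d'=(-12−1·2)/(47/8)=-112/47
row 3: denom=6−2·16/47=250/47; d'=(12−2·-112/47)/(250/47)=394/125
back: M3=394/125
back: M2=-112/47−16/47·394/125=-432/125
back: M1=2−1/8·-432/125=304/125
M: M0=0, M1=304/125, M2=-432/125, M3=394/125, M4=0
seg 0: a=5, c=M0/2=0, d=(M1−M0)/(6·3)=152/1125, b=Δ0−h0·(2M0+M1)/6=-1081/375
seg 1: a=0, c=M1/2=152/125, d=(M2−M1)/(6·1)=-368/375, b=Δ1−h1·(2M1+M2)/6=287/375
seg 2: a=1, c=M2/2=-216/125, d=(M3−M2)/(6·2)=413/750, b=Δ2−h2·(2M2+M3)/6=19/75
seg 3: a=-1, c=M3/2=197/125, d=(M4−M3)/(6·1)=-197/375, b=Δ3−h3·(2M3+M4)/6=-19/375
t_q=9/4 → seg 0, τ=9/4; S=5+-1081/375·τ+0·τ²+152/1125·τ³=53/1000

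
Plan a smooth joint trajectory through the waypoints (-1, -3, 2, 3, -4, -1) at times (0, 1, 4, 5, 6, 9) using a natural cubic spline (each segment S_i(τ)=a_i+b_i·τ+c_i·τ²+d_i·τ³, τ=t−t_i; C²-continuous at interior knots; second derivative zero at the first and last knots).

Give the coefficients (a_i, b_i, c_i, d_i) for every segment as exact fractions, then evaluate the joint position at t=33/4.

  seg 0: a=-1 b=-1336/547 c=0 d=242/547
  seg 1: a=-3 b=-610/547 c=726/547 d=-1969/14769
  seg 2: a=2 b=1777/547 c=209/1641 d=-3899/1641
  seg 3: a=3 b=-5948/1641 c=-11488/1641 d=1983/547
  seg 4: a=-4 b=-11077/1641 c=6359/1641 d=-6359/14769
S(33/4) = -156649/35008

Δ: Δ0=-2, Δ1=5/3, Δ2=1, Δ3=-7, Δ4=1
row 1: diag=8, rhs=22; c'=3/8, d'=11/4
row 2: denom=8−3·3/8=55/8; d'=(-4−3·11/4)/(55/8)=-98/55
row 3: denom=4−1·8/55=212/55; d'=(-48−1·-98/55)/(212/55)=-1271/106
row 4: denom=8−1·55/212=1641/212; d'=(48−1·-1271/106)/(1641/212)=12718/1641
back: M4=12718/1641
back: M3=-1271/106−55/212·12718/1641=-22976/1641
back: M2=-98/55−8/55·-22976/1641=418/1641
back: M1=11/4−3/8·418/1641=1452/547
M: M0=0, M1=1452/547, M2=418/1641, M3=-22976/1641, M4=12718/1641, M5=0
seg 0: a=-1, c=M0/2=0, d=(M1−M0)/(6·1)=242/547, b=Δ0−h0·(2M0+M1)/6=-1336/547
seg 1: a=-3, c=M1/2=726/547, d=(M2−M1)/(6·3)=-1969/14769, b=Δ1−h1·(2M1+M2)/6=-610/547
seg 2: a=2, c=M2/2=209/1641, d=(M3−M2)/(6·1)=-3899/1641, b=Δ2−h2·(2M2+M3)/6=1777/547
seg 3: a=3, c=M3/2=-11488/1641, d=(M4−M3)/(6·1)=1983/547, b=Δ3−h3·(2M3+M4)/6=-5948/1641
seg 4: a=-4, c=M4/2=6359/1641, d=(M5−M4)/(6·3)=-6359/14769, b=Δ4−h4·(2M4+M5)/6=-11077/1641
t_q=33/4 → seg 4, τ=9/4; S=-4+-11077/1641·τ+6359/1641·τ²+-6359/14769·τ³=-156649/35008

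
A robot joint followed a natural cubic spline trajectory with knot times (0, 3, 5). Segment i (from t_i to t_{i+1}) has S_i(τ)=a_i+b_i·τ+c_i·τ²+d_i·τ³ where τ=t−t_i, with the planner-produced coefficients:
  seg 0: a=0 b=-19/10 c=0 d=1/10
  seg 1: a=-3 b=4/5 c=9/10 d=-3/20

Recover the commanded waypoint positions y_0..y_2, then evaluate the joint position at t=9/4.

y_0 = S_0(0) = a_0 = 0
y_1 = S_1(0) = a_1 = -3
y_2 = S_1(2) = 1
t_q=9/4 is in segment 0 (τ=9/4); S_0(τ)=-2007/640

y_0=0 y_1=-3 y_2=1
S(9/4) = -2007/640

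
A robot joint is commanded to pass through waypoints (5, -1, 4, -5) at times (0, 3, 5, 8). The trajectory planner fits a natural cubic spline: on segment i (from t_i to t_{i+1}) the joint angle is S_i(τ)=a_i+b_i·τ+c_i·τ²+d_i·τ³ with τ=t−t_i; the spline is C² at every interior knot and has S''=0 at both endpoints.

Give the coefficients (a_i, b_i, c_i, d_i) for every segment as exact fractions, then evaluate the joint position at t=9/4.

Δ: Δ0=-2, Δ1=5/2, Δ2=-3
row 1: diag=10, rhs=27; c'=1/5, d'=27/10
row 2: denom=10−2·1/5=48/5; d'=(-33−2·27/10)/(48/5)=-4
back: M2=-4
back: M1=27/10−1/5·-4=7/2
M: M0=0, M1=7/2, M2=-4, M3=0
seg 0: a=5, c=M0/2=0, d=(M1−M0)/(6·3)=7/36, b=Δ0−h0·(2M0+M1)/6=-15/4
seg 1: a=-1, c=M1/2=7/4, d=(M2−M1)/(6·2)=-5/8, b=Δ1−h1·(2M1+M2)/6=3/2
seg 2: a=4, c=M2/2=-2, d=(M3−M2)/(6·3)=2/9, b=Δ2−h2·(2M2+M3)/6=1
t_q=9/4 → seg 0, τ=9/4; S=5+-15/4·τ+0·τ²+7/36·τ³=-313/256

  seg 0: a=5 b=-15/4 c=0 d=7/36
  seg 1: a=-1 b=3/2 c=7/4 d=-5/8
  seg 2: a=4 b=1 c=-2 d=2/9
S(9/4) = -313/256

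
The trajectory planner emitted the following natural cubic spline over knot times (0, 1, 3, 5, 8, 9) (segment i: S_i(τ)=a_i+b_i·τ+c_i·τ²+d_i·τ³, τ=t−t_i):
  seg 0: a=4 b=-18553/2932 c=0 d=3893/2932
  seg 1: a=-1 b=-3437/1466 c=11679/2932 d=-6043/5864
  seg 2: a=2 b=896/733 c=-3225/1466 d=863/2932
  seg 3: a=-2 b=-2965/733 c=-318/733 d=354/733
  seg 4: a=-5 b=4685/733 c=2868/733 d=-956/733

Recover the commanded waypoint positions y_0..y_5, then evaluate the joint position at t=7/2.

y_0=4 y_1=-1 y_2=2 y_3=-2 y_4=-5 y_5=4
S(7/2) = 49211/23456

y_0 = S_0(0) = a_0 = 4
y_1 = S_1(0) = a_1 = -1
y_2 = S_2(0) = a_2 = 2
y_3 = S_3(0) = a_3 = -2
y_4 = S_4(0) = a_4 = -5
y_5 = S_4(1) = 4
t_q=7/2 is in segment 2 (τ=1/2); S_2(τ)=49211/23456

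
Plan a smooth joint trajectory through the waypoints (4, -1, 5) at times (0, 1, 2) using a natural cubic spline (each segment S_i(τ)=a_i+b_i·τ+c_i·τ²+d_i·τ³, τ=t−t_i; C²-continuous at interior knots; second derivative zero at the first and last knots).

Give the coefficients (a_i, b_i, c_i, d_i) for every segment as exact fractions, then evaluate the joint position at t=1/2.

  seg 0: a=4 b=-31/4 c=0 d=11/4
  seg 1: a=-1 b=1/2 c=33/4 d=-11/4
S(1/2) = 15/32

Δ: Δ0=-5, Δ1=6
row 1: diag=4, rhs=66; c'=1/4, d'=33/2
back: M1=33/2
M: M0=0, M1=33/2, M2=0
seg 0: a=4, c=M0/2=0, d=(M1−M0)/(6·1)=11/4, b=Δ0−h0·(2M0+M1)/6=-31/4
seg 1: a=-1, c=M1/2=33/4, d=(M2−M1)/(6·1)=-11/4, b=Δ1−h1·(2M1+M2)/6=1/2
t_q=1/2 → seg 0, τ=1/2; S=4+-31/4·τ+0·τ²+11/4·τ³=15/32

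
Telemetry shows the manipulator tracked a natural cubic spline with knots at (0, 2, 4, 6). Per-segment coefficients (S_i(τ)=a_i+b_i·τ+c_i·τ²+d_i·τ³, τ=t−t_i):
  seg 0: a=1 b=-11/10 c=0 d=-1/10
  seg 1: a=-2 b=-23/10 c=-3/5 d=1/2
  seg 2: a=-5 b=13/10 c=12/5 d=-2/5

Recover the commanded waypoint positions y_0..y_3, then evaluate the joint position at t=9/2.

y_0 = S_0(0) = a_0 = 1
y_1 = S_1(0) = a_1 = -2
y_2 = S_2(0) = a_2 = -5
y_3 = S_2(2) = 4
t_q=9/2 is in segment 2 (τ=1/2); S_2(τ)=-19/5

y_0=1 y_1=-2 y_2=-5 y_3=4
S(9/2) = -19/5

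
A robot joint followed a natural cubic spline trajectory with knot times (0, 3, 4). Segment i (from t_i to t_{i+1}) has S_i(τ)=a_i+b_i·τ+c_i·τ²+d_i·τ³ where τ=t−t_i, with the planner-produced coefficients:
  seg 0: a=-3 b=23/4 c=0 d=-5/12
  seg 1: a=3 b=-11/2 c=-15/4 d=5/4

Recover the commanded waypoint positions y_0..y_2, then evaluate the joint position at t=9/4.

y_0=-3 y_1=3 y_2=-5
S(9/4) = 1329/256

y_0 = S_0(0) = a_0 = -3
y_1 = S_1(0) = a_1 = 3
y_2 = S_1(1) = -5
t_q=9/4 is in segment 0 (τ=9/4); S_0(τ)=1329/256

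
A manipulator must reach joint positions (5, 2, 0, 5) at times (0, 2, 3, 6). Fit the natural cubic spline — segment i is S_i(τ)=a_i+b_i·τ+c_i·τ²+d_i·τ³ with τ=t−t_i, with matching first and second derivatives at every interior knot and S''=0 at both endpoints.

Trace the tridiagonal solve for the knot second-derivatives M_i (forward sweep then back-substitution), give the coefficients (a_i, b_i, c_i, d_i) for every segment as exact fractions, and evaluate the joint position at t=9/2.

Δ: Δ0=-3/2, Δ1=-2, Δ2=5/3
row 1: diag=6, rhs=-3; c'=1/6, d'=-1/2
row 2: denom=8−1·1/6=47/6; d'=(22−1·-1/2)/(47/6)=135/47
back: M2=135/47
back: M1=-1/2−1/6·135/47=-46/47
M: M0=0, M1=-46/47, M2=135/47, M3=0
seg 0: a=5, c=M0/2=0, d=(M1−M0)/(6·2)=-23/282, b=Δ0−h0·(2M0+M1)/6=-331/282
seg 1: a=2, c=M1/2=-23/47, d=(M2−M1)/(6·1)=181/282, b=Δ1−h1·(2M1+M2)/6=-607/282
seg 2: a=0, c=M2/2=135/94, d=(M3−M2)/(6·3)=-15/94, b=Δ2−h2·(2M2+M3)/6=-170/141
t_q=9/2 → seg 2, τ=3/2; S=0+-170/141·τ+135/94·τ²+-15/94·τ³=665/752

  seg 0: a=5 b=-331/282 c=0 d=-23/282
  seg 1: a=2 b=-607/282 c=-23/47 d=181/282
  seg 2: a=0 b=-170/141 c=135/94 d=-15/94
S(9/2) = 665/752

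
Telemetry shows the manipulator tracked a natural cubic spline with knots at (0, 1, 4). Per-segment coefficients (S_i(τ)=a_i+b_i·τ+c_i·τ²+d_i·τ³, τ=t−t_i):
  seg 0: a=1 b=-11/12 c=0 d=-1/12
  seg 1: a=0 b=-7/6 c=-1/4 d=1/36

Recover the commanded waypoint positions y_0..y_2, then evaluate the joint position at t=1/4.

y_0 = S_0(0) = a_0 = 1
y_1 = S_1(0) = a_1 = 0
y_2 = S_1(3) = -5
t_q=1/4 is in segment 0 (τ=1/4); S_0(τ)=197/256

y_0=1 y_1=0 y_2=-5
S(1/4) = 197/256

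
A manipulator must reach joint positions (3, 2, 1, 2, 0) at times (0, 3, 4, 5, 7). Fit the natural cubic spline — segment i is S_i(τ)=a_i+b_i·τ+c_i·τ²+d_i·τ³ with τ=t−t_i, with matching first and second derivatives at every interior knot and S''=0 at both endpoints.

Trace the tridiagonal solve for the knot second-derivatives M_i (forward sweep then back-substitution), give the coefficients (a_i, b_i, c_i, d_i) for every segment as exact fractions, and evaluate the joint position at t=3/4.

  seg 0: a=3 b=43/267 c=0 d=-44/801
  seg 1: a=2 b=-353/267 c=-44/89 d=218/267
  seg 2: a=1 b=37/267 c=174/89 d=-292/267
  seg 3: a=2 b=205/267 c=-118/89 d=59/267
S(3/4) = 4411/1424

Δ: Δ0=-1/3, Δ1=-1, Δ2=1, Δ3=-1
row 1: diag=8, rhs=-4; c'=1/8, d'=-1/2
row 2: denom=4−1·1/8=31/8; d'=(12−1·-1/2)/(31/8)=100/31
row 3: denom=6−1·8/31=178/31; d'=(-12−1·100/31)/(178/31)=-236/89
back: M3=-236/89
back: M2=100/31−8/31·-236/89=348/89
back: M1=-1/2−1/8·348/89=-88/89
M: M0=0, M1=-88/89, M2=348/89, M3=-236/89, M4=0
seg 0: a=3, c=M0/2=0, d=(M1−M0)/(6·3)=-44/801, b=Δ0−h0·(2M0+M1)/6=43/267
seg 1: a=2, c=M1/2=-44/89, d=(M2−M1)/(6·1)=218/267, b=Δ1−h1·(2M1+M2)/6=-353/267
seg 2: a=1, c=M2/2=174/89, d=(M3−M2)/(6·1)=-292/267, b=Δ2−h2·(2M2+M3)/6=37/267
seg 3: a=2, c=M3/2=-118/89, d=(M4−M3)/(6·2)=59/267, b=Δ3−h3·(2M3+M4)/6=205/267
t_q=3/4 → seg 0, τ=3/4; S=3+43/267·τ+0·τ²+-44/801·τ³=4411/1424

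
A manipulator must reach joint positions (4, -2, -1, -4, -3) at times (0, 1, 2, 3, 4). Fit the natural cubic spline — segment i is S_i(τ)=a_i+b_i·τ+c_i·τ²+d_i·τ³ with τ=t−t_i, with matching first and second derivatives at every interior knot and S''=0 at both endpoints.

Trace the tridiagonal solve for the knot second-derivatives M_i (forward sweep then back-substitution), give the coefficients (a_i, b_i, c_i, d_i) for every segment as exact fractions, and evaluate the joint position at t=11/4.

Δ: Δ0=-6, Δ1=1, Δ2=-3, Δ3=1
row 1: diag=4, rhs=42; c'=1/4, d'=21/2
row 2: denom=4−1·1/4=15/4; d'=(-24−1·21/2)/(15/4)=-46/5
row 3: denom=4−1·4/15=56/15; d'=(24−1·-46/5)/(56/15)=249/28
back: M3=249/28
back: M2=-46/5−4/15·249/28=-81/7
back: M1=21/2−1/4·-81/7=375/28
M: M0=0, M1=375/28, M2=-81/7, M3=249/28, M4=0
seg 0: a=4, c=M0/2=0, d=(M1−M0)/(6·1)=125/56, b=Δ0−h0·(2M0+M1)/6=-461/56
seg 1: a=-2, c=M1/2=375/56, d=(M2−M1)/(6·1)=-233/56, b=Δ1−h1·(2M1+M2)/6=-43/28
seg 2: a=-1, c=M2/2=-81/14, d=(M3−M2)/(6·1)=191/56, b=Δ2−h2·(2M2+M3)/6=-5/8
seg 3: a=-4, c=M3/2=249/56, d=(M4−M3)/(6·1)=-83/56, b=Δ3−h3·(2M3+M4)/6=-55/28
t_q=11/4 → seg 2, τ=3/4; S=-1+-5/8·τ+-81/14·τ²+191/56·τ³=-11771/3584

  seg 0: a=4 b=-461/56 c=0 d=125/56
  seg 1: a=-2 b=-43/28 c=375/56 d=-233/56
  seg 2: a=-1 b=-5/8 c=-81/14 d=191/56
  seg 3: a=-4 b=-55/28 c=249/56 d=-83/56
S(11/4) = -11771/3584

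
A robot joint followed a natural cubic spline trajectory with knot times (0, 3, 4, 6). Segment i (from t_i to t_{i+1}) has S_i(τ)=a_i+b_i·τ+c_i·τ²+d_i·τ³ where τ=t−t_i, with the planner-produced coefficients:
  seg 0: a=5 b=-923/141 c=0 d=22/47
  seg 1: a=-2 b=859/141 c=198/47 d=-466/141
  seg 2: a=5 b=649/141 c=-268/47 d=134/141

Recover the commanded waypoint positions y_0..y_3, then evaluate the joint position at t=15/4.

y_0=5 y_1=-2 y_2=5 y_3=-1
S(15/4) = 5331/1504

y_0 = S_0(0) = a_0 = 5
y_1 = S_1(0) = a_1 = -2
y_2 = S_2(0) = a_2 = 5
y_3 = S_2(2) = -1
t_q=15/4 is in segment 1 (τ=3/4); S_1(τ)=5331/1504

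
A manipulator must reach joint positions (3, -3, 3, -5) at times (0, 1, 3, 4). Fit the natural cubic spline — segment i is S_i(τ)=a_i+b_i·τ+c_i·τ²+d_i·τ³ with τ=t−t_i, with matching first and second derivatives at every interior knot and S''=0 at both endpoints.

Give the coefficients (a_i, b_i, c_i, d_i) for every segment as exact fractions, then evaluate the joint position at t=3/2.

  seg 0: a=3 b=-67/8 c=0 d=19/8
  seg 1: a=-3 b=-5/4 c=57/8 d=-5/2
  seg 2: a=3 b=-11/4 c=-63/8 d=21/8
S(3/2) = -69/32

Δ: Δ0=-6, Δ1=3, Δ2=-8
row 1: diag=6, rhs=54; c'=1/3, d'=9
row 2: denom=6−2·1/3=16/3; d'=(-66−2·9)/(16/3)=-63/4
back: M2=-63/4
back: M1=9−1/3·-63/4=57/4
M: M0=0, M1=57/4, M2=-63/4, M3=0
seg 0: a=3, c=M0/2=0, d=(M1−M0)/(6·1)=19/8, b=Δ0−h0·(2M0+M1)/6=-67/8
seg 1: a=-3, c=M1/2=57/8, d=(M2−M1)/(6·2)=-5/2, b=Δ1−h1·(2M1+M2)/6=-5/4
seg 2: a=3, c=M2/2=-63/8, d=(M3−M2)/(6·1)=21/8, b=Δ2−h2·(2M2+M3)/6=-11/4
t_q=3/2 → seg 1, τ=1/2; S=-3+-5/4·τ+57/8·τ²+-5/2·τ³=-69/32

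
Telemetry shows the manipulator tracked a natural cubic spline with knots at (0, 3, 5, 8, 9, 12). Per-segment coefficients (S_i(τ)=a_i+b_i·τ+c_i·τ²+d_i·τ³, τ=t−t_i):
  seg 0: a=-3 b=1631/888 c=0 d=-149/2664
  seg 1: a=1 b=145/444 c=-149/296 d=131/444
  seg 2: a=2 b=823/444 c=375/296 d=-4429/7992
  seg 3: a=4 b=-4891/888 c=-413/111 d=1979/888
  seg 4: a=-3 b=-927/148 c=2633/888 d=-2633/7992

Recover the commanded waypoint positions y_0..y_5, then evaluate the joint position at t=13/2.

y_0 = S_0(0) = a_0 = -3
y_1 = S_1(0) = a_1 = 1
y_2 = S_2(0) = a_2 = 2
y_3 = S_3(0) = a_3 = 4
y_4 = S_4(0) = a_4 = -3
y_5 = S_4(3) = -4
t_q=13/2 is in segment 2 (τ=3/2); S_2(τ)=13641/2368

y_0=-3 y_1=1 y_2=2 y_3=4 y_4=-3 y_5=-4
S(13/2) = 13641/2368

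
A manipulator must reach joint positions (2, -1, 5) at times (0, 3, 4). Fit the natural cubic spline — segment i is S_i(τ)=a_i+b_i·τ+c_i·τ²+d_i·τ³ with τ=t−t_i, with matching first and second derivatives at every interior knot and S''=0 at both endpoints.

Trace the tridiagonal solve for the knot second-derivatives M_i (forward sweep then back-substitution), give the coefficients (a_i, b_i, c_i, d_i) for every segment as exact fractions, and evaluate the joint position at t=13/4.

  seg 0: a=2 b=-29/8 c=0 d=7/24
  seg 1: a=-1 b=17/4 c=21/8 d=-7/8
S(13/4) = 109/512

Δ: Δ0=-1, Δ1=6
row 1: diag=8, rhs=42; c'=1/8, d'=21/4
back: M1=21/4
M: M0=0, M1=21/4, M2=0
seg 0: a=2, c=M0/2=0, d=(M1−M0)/(6·3)=7/24, b=Δ0−h0·(2M0+M1)/6=-29/8
seg 1: a=-1, c=M1/2=21/8, d=(M2−M1)/(6·1)=-7/8, b=Δ1−h1·(2M1+M2)/6=17/4
t_q=13/4 → seg 1, τ=1/4; S=-1+17/4·τ+21/8·τ²+-7/8·τ³=109/512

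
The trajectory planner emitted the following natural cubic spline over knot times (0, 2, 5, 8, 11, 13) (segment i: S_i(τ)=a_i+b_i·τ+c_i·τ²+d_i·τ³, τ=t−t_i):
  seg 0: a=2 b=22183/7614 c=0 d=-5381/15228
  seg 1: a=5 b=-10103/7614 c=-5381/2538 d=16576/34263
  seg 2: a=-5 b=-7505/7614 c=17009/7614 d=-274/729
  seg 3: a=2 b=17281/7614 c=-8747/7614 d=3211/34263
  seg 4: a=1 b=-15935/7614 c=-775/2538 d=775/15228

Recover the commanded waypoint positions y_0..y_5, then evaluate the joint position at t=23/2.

y_0 = S_0(0) = a_0 = 2
y_1 = S_1(0) = a_1 = 5
y_2 = S_2(0) = a_2 = -5
y_3 = S_3(0) = a_3 = 2
y_4 = S_4(0) = a_4 = 1
y_5 = S_4(2) = -4
t_q=23/2 is in segment 4 (τ=1/2); S_4(τ)=-4727/40608

y_0=2 y_1=5 y_2=-5 y_3=2 y_4=1 y_5=-4
S(23/2) = -4727/40608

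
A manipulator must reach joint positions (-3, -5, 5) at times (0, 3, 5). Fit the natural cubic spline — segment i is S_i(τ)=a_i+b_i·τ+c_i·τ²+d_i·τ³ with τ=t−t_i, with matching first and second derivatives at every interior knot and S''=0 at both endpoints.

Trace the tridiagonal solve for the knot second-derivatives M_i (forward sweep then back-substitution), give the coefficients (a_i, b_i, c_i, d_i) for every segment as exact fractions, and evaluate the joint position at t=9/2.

Δ: Δ0=-2/3, Δ1=5
row 1: diag=10, rhs=34; c'=1/5, d'=17/5
back: M1=17/5
M: M0=0, M1=17/5, M2=0
seg 0: a=-3, c=M0/2=0, d=(M1−M0)/(6·3)=17/90, b=Δ0−h0·(2M0+M1)/6=-71/30
seg 1: a=-5, c=M1/2=17/10, d=(M2−M1)/(6·2)=-17/60, b=Δ1−h1·(2M1+M2)/6=41/15
t_q=9/2 → seg 1, τ=3/2; S=-5+41/15·τ+17/10·τ²+-17/60·τ³=63/32

  seg 0: a=-3 b=-71/30 c=0 d=17/90
  seg 1: a=-5 b=41/15 c=17/10 d=-17/60
S(9/2) = 63/32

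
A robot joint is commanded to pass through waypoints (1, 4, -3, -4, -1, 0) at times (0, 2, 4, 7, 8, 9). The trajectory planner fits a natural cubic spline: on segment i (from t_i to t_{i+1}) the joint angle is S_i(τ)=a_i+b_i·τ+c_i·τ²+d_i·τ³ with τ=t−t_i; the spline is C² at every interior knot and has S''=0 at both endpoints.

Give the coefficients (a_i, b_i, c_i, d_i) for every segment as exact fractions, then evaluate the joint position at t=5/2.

Δ: Δ0=3/2, Δ1=-7/2, Δ2=-1/3, Δ3=3, Δ4=1
row 1: diag=8, rhs=-30; c'=1/4, d'=-15/4
row 2: denom=10−2·1/4=19/2; d'=(19−2·-15/4)/(19/2)=53/19
row 3: denom=8−3·6/19=134/19; d'=(20−3·53/19)/(134/19)=221/134
row 4: denom=4−1·19/134=517/134; d'=(-12−1·221/134)/(517/134)=-1829/517
back: M4=-1829/517
back: M3=221/134−19/134·-1829/517=1112/517
back: M2=53/19−6/19·1112/517=1091/517
back: M1=-15/4−1/4·1091/517=-4423/1034
M: M0=0, M1=-4423/1034, M2=1091/517, M3=1112/517, M4=-1829/517, M5=0
seg 0: a=1, c=M0/2=0, d=(M1−M0)/(6·2)=-4423/12408, b=Δ0−h0·(2M0+M1)/6=4538/1551
seg 1: a=4, c=M1/2=-4423/2068, d=(M2−M1)/(6·2)=6605/12408, b=Δ1−h1·(2M1+M2)/6=-4193/3102
seg 2: a=-3, c=M2/2=1091/1034, d=(M3−M2)/(6·3)=7/3102, b=Δ2−h2·(2M2+M3)/6=-5458/1551
seg 3: a=-4, c=M3/2=556/517, d=(M4−M3)/(6·1)=-2941/3102, b=Δ3−h3·(2M3+M4)/6=8911/3102
seg 4: a=-1, c=M4/2=-1829/1034, d=(M5−M4)/(6·1)=1829/3102, b=Δ4−h4·(2M4+M5)/6=3380/1551
t_q=5/2 → seg 1, τ=1/2; S=4+-4193/3102·τ+-4423/2068·τ²+6605/12408·τ³=94499/33088

  seg 0: a=1 b=4538/1551 c=0 d=-4423/12408
  seg 1: a=4 b=-4193/3102 c=-4423/2068 d=6605/12408
  seg 2: a=-3 b=-5458/1551 c=1091/1034 d=7/3102
  seg 3: a=-4 b=8911/3102 c=556/517 d=-2941/3102
  seg 4: a=-1 b=3380/1551 c=-1829/1034 d=1829/3102
S(5/2) = 94499/33088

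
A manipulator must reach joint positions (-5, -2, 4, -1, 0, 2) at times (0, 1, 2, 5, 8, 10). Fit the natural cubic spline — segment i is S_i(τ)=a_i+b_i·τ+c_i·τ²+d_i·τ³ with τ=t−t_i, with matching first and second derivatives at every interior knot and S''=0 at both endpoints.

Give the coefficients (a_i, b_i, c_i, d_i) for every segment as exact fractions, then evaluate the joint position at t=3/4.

Δ: Δ0=3, Δ1=6, Δ2=-5/3, Δ3=1/3, Δ4=1
row 1: diag=4, rhs=18; c'=1/4, d'=9/2
row 2: denom=8−1·1/4=31/4; d'=(-46−1·9/2)/(31/4)=-202/31
row 3: denom=12−3·12/31=336/31; d'=(12−3·-202/31)/(336/31)=163/56
row 4: denom=10−3·31/112=1027/112; d'=(4−3·163/56)/(1027/112)=-530/1027
back: M4=-530/1027
back: M3=163/56−31/112·-530/1027=3136/1027
back: M2=-202/31−12/31·3136/1027=-7906/1027
back: M1=9/2−1/4·-7906/1027=6598/1027
M: M0=0, M1=6598/1027, M2=-7906/1027, M3=3136/1027, M4=-530/1027, M5=0
seg 0: a=-5, c=M0/2=0, d=(M1−M0)/(6·1)=3299/3081, b=Δ0−h0·(2M0+M1)/6=5944/3081
seg 1: a=-2, c=M1/2=3299/1027, d=(M2−M1)/(6·1)=-7252/3081, b=Δ1−h1·(2M1+M2)/6=15841/3081
seg 2: a=4, c=M2/2=-3953/1027, d=(M3−M2)/(6·3)=5521/9243, b=Δ2−h2·(2M2+M3)/6=13879/3081
seg 3: a=-1, c=M3/2=1568/1027, d=(M4−M3)/(6·3)=-47/237, b=Δ3−h3·(2M3+M4)/6=-7586/3081
seg 4: a=0, c=M4/2=-265/1027, d=(M5−M4)/(6·2)=265/6162, b=Δ4−h4·(2M4+M5)/6=4141/3081
t_q=3/4 → seg 0, τ=3/4; S=-5+5944/3081·τ+0·τ²+3299/3081·τ³=-203845/65728

  seg 0: a=-5 b=5944/3081 c=0 d=3299/3081
  seg 1: a=-2 b=15841/3081 c=3299/1027 d=-7252/3081
  seg 2: a=4 b=13879/3081 c=-3953/1027 d=5521/9243
  seg 3: a=-1 b=-7586/3081 c=1568/1027 d=-47/237
  seg 4: a=0 b=4141/3081 c=-265/1027 d=265/6162
S(3/4) = -203845/65728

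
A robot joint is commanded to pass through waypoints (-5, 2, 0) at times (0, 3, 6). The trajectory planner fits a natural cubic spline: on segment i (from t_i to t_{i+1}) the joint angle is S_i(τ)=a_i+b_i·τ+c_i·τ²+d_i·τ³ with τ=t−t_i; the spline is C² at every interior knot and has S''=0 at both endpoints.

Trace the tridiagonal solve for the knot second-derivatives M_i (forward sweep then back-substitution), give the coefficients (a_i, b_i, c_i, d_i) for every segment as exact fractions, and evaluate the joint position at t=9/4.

  seg 0: a=-5 b=37/12 c=0 d=-1/12
  seg 1: a=2 b=5/6 c=-3/4 d=1/12
S(9/4) = 253/256

Δ: Δ0=7/3, Δ1=-2/3
row 1: diag=12, rhs=-18; c'=1/4, d'=-3/2
back: M1=-3/2
M: M0=0, M1=-3/2, M2=0
seg 0: a=-5, c=M0/2=0, d=(M1−M0)/(6·3)=-1/12, b=Δ0−h0·(2M0+M1)/6=37/12
seg 1: a=2, c=M1/2=-3/4, d=(M2−M1)/(6·3)=1/12, b=Δ1−h1·(2M1+M2)/6=5/6
t_q=9/4 → seg 0, τ=9/4; S=-5+37/12·τ+0·τ²+-1/12·τ³=253/256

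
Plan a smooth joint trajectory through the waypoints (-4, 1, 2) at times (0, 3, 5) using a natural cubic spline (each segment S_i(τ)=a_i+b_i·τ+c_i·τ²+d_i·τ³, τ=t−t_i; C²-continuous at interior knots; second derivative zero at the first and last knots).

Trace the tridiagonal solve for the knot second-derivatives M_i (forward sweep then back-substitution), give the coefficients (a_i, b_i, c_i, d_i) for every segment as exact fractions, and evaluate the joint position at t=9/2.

Δ: Δ0=5/3, Δ1=1/2
row 1: diag=10, rhs=-7; c'=1/5, d'=-7/10
back: M1=-7/10
M: M0=0, M1=-7/10, M2=0
seg 0: a=-4, c=M0/2=0, d=(M1−M0)/(6·3)=-7/180, b=Δ0−h0·(2M0+M1)/6=121/60
seg 1: a=1, c=M1/2=-7/20, d=(M2−M1)/(6·2)=7/120, b=Δ1−h1·(2M1+M2)/6=29/30
t_q=9/2 → seg 1, τ=3/2; S=1+29/30·τ+-7/20·τ²+7/120·τ³=119/64

  seg 0: a=-4 b=121/60 c=0 d=-7/180
  seg 1: a=1 b=29/30 c=-7/20 d=7/120
S(9/2) = 119/64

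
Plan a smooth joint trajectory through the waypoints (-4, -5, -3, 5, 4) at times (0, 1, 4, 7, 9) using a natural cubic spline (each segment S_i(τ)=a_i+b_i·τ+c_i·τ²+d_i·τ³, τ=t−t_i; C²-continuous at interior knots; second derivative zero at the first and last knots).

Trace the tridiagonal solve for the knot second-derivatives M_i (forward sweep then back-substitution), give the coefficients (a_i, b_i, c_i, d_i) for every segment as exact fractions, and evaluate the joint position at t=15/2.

  seg 0: a=-4 b=-1789/1596 c=0 d=193/1596
  seg 1: a=-5 b=-605/798 c=193/532 d=179/4788
  seg 2: a=-3 b=3875/1596 c=93/133 d=-989/4788
  seg 3: a=5 b=835/798 c=-617/532 d=617/3192
S(15/2) = 6393/1216

Δ: Δ0=-1, Δ1=2/3, Δ2=8/3, Δ3=-1/2
row 1: diag=8, rhs=10; c'=3/8, d'=5/4
row 2: denom=12−3·3/8=87/8; d'=(12−3·5/4)/(87/8)=22/29
row 3: denom=10−3·8/29=266/29; d'=(-19−3·22/29)/(266/29)=-617/266
back: M3=-617/266
back: M2=22/29−8/29·-617/266=186/133
back: M1=5/4−3/8·186/133=193/266
M: M0=0, M1=193/266, M2=186/133, M3=-617/266, M4=0
seg 0: a=-4, c=M0/2=0, d=(M1−M0)/(6·1)=193/1596, b=Δ0−h0·(2M0+M1)/6=-1789/1596
seg 1: a=-5, c=M1/2=193/532, d=(M2−M1)/(6·3)=179/4788, b=Δ1−h1·(2M1+M2)/6=-605/798
seg 2: a=-3, c=M2/2=93/133, d=(M3−M2)/(6·3)=-989/4788, b=Δ2−h2·(2M2+M3)/6=3875/1596
seg 3: a=5, c=M3/2=-617/532, d=(M4−M3)/(6·2)=617/3192, b=Δ3−h3·(2M3+M4)/6=835/798
t_q=15/2 → seg 3, τ=1/2; S=5+835/798·τ+-617/532·τ²+617/3192·τ³=6393/1216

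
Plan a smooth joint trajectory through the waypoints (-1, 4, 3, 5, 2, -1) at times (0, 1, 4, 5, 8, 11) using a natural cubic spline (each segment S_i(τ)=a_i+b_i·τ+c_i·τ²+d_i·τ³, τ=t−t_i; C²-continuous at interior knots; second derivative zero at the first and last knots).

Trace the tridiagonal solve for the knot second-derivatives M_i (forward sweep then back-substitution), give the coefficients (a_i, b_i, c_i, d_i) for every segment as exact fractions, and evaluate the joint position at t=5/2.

  seg 0: a=-1 b=3090/521 c=0 d=-485/521
  seg 1: a=4 b=1635/521 c=-1455/521 d=7669/14067
  seg 2: a=3 b=574/521 c=3304/1563 d=-1900/1563
  seg 3: a=5 b=2630/1563 c=-2396/1563 d=2995/14067
  seg 4: a=2 b=-2761/1563 c=599/1563 d=-599/14067
S(5/2) = 17771/4168

Δ: Δ0=5, Δ1=-1/3, Δ2=2, Δ3=-1, Δ4=-1
row 1: diag=8, rhs=-32; c'=3/8, d'=-4
row 2: denom=8−3·3/8=55/8; d'=(14−3·-4)/(55/8)=208/55
row 3: denom=8−1·8/55=432/55; d'=(-18−1·208/55)/(432/55)=-599/216
row 4: denom=12−3·55/144=521/48; d'=(0−3·-599/216)/(521/48)=1198/1563
back: M4=1198/1563
back: M3=-599/216−55/144·1198/1563=-4792/1563
back: M2=208/55−8/55·-4792/1563=6608/1563
back: M1=-4−3/8·6608/1563=-2910/521
M: M0=0, M1=-2910/521, M2=6608/1563, M3=-4792/1563, M4=1198/1563, M5=0
seg 0: a=-1, c=M0/2=0, d=(M1−M0)/(6·1)=-485/521, b=Δ0−h0·(2M0+M1)/6=3090/521
seg 1: a=4, c=M1/2=-1455/521, d=(M2−M1)/(6·3)=7669/14067, b=Δ1−h1·(2M1+M2)/6=1635/521
seg 2: a=3, c=M2/2=3304/1563, d=(M3−M2)/(6·1)=-1900/1563, b=Δ2−h2·(2M2+M3)/6=574/521
seg 3: a=5, c=M3/2=-2396/1563, d=(M4−M3)/(6·3)=2995/14067, b=Δ3−h3·(2M3+M4)/6=2630/1563
seg 4: a=2, c=M4/2=599/1563, d=(M5−M4)/(6·3)=-599/14067, b=Δ4−h4·(2M4+M5)/6=-2761/1563
t_q=5/2 → seg 1, τ=3/2; S=4+1635/521·τ+-1455/521·τ²+7669/14067·τ³=17771/4168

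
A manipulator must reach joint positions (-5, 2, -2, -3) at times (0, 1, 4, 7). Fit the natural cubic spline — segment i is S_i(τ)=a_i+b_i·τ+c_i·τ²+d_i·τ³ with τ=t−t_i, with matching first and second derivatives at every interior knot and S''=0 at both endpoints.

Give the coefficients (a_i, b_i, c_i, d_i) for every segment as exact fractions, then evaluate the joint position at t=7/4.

  seg 0: a=-5 b=712/87 c=0 d=-103/87
  seg 1: a=2 b=403/87 c=-103/29 d=136/261
  seg 2: a=-2 b=-227/87 c=33/29 d=-11/87
S(7/4) = 1715/464

Δ: Δ0=7, Δ1=-4/3, Δ2=-1/3
row 1: diag=8, rhs=-50; c'=3/8, d'=-25/4
row 2: denom=12−3·3/8=87/8; d'=(6−3·-25/4)/(87/8)=66/29
back: M2=66/29
back: M1=-25/4−3/8·66/29=-206/29
M: M0=0, M1=-206/29, M2=66/29, M3=0
seg 0: a=-5, c=M0/2=0, d=(M1−M0)/(6·1)=-103/87, b=Δ0−h0·(2M0+M1)/6=712/87
seg 1: a=2, c=M1/2=-103/29, d=(M2−M1)/(6·3)=136/261, b=Δ1−h1·(2M1+M2)/6=403/87
seg 2: a=-2, c=M2/2=33/29, d=(M3−M2)/(6·3)=-11/87, b=Δ2−h2·(2M2+M3)/6=-227/87
t_q=7/4 → seg 1, τ=3/4; S=2+403/87·τ+-103/29·τ²+136/261·τ³=1715/464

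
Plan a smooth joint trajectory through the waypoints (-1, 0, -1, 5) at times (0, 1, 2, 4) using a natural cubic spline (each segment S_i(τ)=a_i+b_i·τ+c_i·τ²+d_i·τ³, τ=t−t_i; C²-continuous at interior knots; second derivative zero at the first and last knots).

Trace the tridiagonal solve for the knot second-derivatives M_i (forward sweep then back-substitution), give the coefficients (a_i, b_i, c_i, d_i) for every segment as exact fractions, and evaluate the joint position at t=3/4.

Δ: Δ0=1, Δ1=-1, Δ2=3
row 1: diag=4, rhs=-12; c'=1/4, d'=-3
row 2: denom=6−1·1/4=23/4; d'=(24−1·-3)/(23/4)=108/23
back: M2=108/23
back: M1=-3−1/4·108/23=-96/23
M: M0=0, M1=-96/23, M2=108/23, M3=0
seg 0: a=-1, c=M0/2=0, d=(M1−M0)/(6·1)=-16/23, b=Δ0−h0·(2M0+M1)/6=39/23
seg 1: a=0, c=M1/2=-48/23, d=(M2−M1)/(6·1)=34/23, b=Δ1−h1·(2M1+M2)/6=-9/23
seg 2: a=-1, c=M2/2=54/23, d=(M3−M2)/(6·2)=-9/23, b=Δ2−h2·(2M2+M3)/6=-3/23
t_q=3/4 → seg 0, τ=3/4; S=-1+39/23·τ+0·τ²+-16/23·τ³=-1/46

  seg 0: a=-1 b=39/23 c=0 d=-16/23
  seg 1: a=0 b=-9/23 c=-48/23 d=34/23
  seg 2: a=-1 b=-3/23 c=54/23 d=-9/23
S(3/4) = -1/46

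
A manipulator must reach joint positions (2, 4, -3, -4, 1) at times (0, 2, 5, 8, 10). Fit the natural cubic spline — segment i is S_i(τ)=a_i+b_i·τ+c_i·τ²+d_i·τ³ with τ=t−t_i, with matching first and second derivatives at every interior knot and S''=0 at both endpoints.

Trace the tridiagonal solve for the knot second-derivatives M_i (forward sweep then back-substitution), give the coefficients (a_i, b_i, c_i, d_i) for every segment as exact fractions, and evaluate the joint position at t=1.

  seg 0: a=2 b=1829/1020 c=0 d=-809/4080
  seg 1: a=4 b=-299/510 c=-809/680 d=413/2040
  seg 2: a=-3 b=-271/120 c=43/68 d=19/6120
  seg 3: a=-4 b=413/255 c=449/680 d=-449/4080
S(1) = 4889/1360

Δ: Δ0=1, Δ1=-7/3, Δ2=-1/3, Δ3=5/2
row 1: diag=10, rhs=-20; c'=3/10, d'=-2
row 2: denom=12−3·3/10=111/10; d'=(12−3·-2)/(111/10)=60/37
row 3: denom=10−3·10/37=340/37; d'=(17−3·60/37)/(340/37)=449/340
back: M3=449/340
back: M2=60/37−10/37·449/340=43/34
back: M1=-2−3/10·43/34=-809/340
M: M0=0, M1=-809/340, M2=43/34, M3=449/340, M4=0
seg 0: a=2, c=M0/2=0, d=(M1−M0)/(6·2)=-809/4080, b=Δ0−h0·(2M0+M1)/6=1829/1020
seg 1: a=4, c=M1/2=-809/680, d=(M2−M1)/(6·3)=413/2040, b=Δ1−h1·(2M1+M2)/6=-299/510
seg 2: a=-3, c=M2/2=43/68, d=(M3−M2)/(6·3)=19/6120, b=Δ2−h2·(2M2+M3)/6=-271/120
seg 3: a=-4, c=M3/2=449/680, d=(M4−M3)/(6·2)=-449/4080, b=Δ3−h3·(2M3+M4)/6=413/255
t_q=1 → seg 0, τ=1; S=2+1829/1020·τ+0·τ²+-809/4080·τ³=4889/1360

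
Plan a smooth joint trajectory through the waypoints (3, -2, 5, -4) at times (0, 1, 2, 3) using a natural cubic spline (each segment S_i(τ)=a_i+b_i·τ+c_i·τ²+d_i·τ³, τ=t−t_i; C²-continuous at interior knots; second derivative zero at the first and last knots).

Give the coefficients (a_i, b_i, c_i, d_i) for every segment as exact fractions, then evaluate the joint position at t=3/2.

Δ: Δ0=-5, Δ1=7, Δ2=-9
row 1: diag=4, rhs=72; c'=1/4, d'=18
row 2: denom=4−1·1/4=15/4; d'=(-96−1·18)/(15/4)=-152/5
back: M2=-152/5
back: M1=18−1/4·-152/5=128/5
M: M0=0, M1=128/5, M2=-152/5, M3=0
seg 0: a=3, c=M0/2=0, d=(M1−M0)/(6·1)=64/15, b=Δ0−h0·(2M0+M1)/6=-139/15
seg 1: a=-2, c=M1/2=64/5, d=(M2−M1)/(6·1)=-28/3, b=Δ1−h1·(2M1+M2)/6=53/15
seg 2: a=5, c=M2/2=-76/5, d=(M3−M2)/(6·1)=76/15, b=Δ2−h2·(2M2+M3)/6=17/15
t_q=3/2 → seg 1, τ=1/2; S=-2+53/15·τ+64/5·τ²+-28/3·τ³=9/5

  seg 0: a=3 b=-139/15 c=0 d=64/15
  seg 1: a=-2 b=53/15 c=64/5 d=-28/3
  seg 2: a=5 b=17/15 c=-76/5 d=76/15
S(3/2) = 9/5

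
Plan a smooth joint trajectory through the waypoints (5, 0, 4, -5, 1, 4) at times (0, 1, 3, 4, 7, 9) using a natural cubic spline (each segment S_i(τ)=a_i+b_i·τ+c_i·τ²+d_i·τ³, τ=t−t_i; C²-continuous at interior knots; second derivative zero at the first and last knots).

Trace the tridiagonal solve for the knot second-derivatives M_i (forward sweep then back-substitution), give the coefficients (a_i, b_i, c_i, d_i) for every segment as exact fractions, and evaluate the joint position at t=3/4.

Δ: Δ0=-5, Δ1=2, Δ2=-9, Δ3=2, Δ4=3/2
row 1: diag=6, rhs=42; c'=1/3, d'=7
row 2: denom=6−2·1/3=16/3; d'=(-66−2·7)/(16/3)=-15
row 3: denom=8−1·3/16=125/16; d'=(66−1·-15)/(125/16)=1296/125
row 4: denom=10−3·48/125=1106/125; d'=(-3−3·1296/125)/(1106/125)=-609/158
back: M4=-609/158
back: M3=1296/125−48/125·-609/158=936/79
back: M2=-15−3/16·936/79=-2721/158
back: M1=7−1/3·-2721/158=2013/158
M: M0=0, M1=2013/158, M2=-2721/158, M3=936/79, M4=-609/158, M5=0
seg 0: a=5, c=M0/2=0, d=(M1−M0)/(6·1)=671/316, b=Δ0−h0·(2M0+M1)/6=-2251/316
seg 1: a=0, c=M1/2=2013/316, d=(M2−M1)/(6·2)=-789/316, b=Δ1−h1·(2M1+M2)/6=-119/158
seg 2: a=4, c=M2/2=-2721/316, d=(M3−M2)/(6·1)=1531/316, b=Δ2−h2·(2M2+M3)/6=-827/158
seg 3: a=-5, c=M3/2=468/79, d=(M4−M3)/(6·3)=-827/948, b=Δ3−h3·(2M3+M4)/6=-2503/316
seg 4: a=1, c=M4/2=-609/316, d=(M5−M4)/(6·2)=203/632, b=Δ4−h4·(2M4+M5)/6=643/158
t_q=3/4 → seg 0, τ=3/4; S=5+-2251/316·τ+0·τ²+671/316·τ³=11189/20224

  seg 0: a=5 b=-2251/316 c=0 d=671/316
  seg 1: a=0 b=-119/158 c=2013/316 d=-789/316
  seg 2: a=4 b=-827/158 c=-2721/316 d=1531/316
  seg 3: a=-5 b=-2503/316 c=468/79 d=-827/948
  seg 4: a=1 b=643/158 c=-609/316 d=203/632
S(3/4) = 11189/20224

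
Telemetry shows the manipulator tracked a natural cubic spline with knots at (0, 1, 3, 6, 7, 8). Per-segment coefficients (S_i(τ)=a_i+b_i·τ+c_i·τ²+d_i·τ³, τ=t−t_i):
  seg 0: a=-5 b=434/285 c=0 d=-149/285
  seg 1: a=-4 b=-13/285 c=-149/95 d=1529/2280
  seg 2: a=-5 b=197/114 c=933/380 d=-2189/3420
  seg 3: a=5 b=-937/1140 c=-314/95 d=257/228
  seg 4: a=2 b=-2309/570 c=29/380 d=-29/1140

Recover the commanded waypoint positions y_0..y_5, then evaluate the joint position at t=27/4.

y_0=-5 y_1=-4 y_2=-5 y_3=5 y_4=2 y_5=-2
S(27/4) = 72957/24320

y_0 = S_0(0) = a_0 = -5
y_1 = S_1(0) = a_1 = -4
y_2 = S_2(0) = a_2 = -5
y_3 = S_3(0) = a_3 = 5
y_4 = S_4(0) = a_4 = 2
y_5 = S_4(1) = -2
t_q=27/4 is in segment 3 (τ=3/4); S_3(τ)=72957/24320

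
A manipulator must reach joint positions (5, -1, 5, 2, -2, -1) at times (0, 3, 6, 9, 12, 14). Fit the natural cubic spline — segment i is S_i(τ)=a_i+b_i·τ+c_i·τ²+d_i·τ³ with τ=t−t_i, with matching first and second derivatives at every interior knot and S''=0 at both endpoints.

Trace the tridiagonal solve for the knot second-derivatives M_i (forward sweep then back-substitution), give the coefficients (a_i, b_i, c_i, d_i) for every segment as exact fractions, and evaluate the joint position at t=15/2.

Δ: Δ0=-2, Δ1=2, Δ2=-1, Δ3=-4/3, Δ4=1/2
row 1: diag=12, rhs=24; c'=1/4, d'=2
row 2: denom=12−3·1/4=45/4; d'=(-18−3·2)/(45/4)=-32/15
row 3: denom=12−3·4/15=56/5; d'=(-2−3·-32/15)/(56/5)=11/28
row 4: denom=10−3·15/56=515/56; d'=(11−3·11/28)/(515/56)=110/103
back: M4=110/103
back: M3=11/28−15/56·110/103=11/103
back: M2=-32/15−4/15·11/103=-668/309
back: M1=2−1/4·-668/309=785/309
M: M0=0, M1=785/309, M2=-668/309, M3=11/103, M4=110/103, M5=0
seg 0: a=5, c=M0/2=0, d=(M1−M0)/(6·3)=785/5562, b=Δ0−h0·(2M0+M1)/6=-2021/618
seg 1: a=-1, c=M1/2=785/618, d=(M2−M1)/(6·3)=-1453/5562, b=Δ1−h1·(2M1+M2)/6=167/309
seg 2: a=5, c=M2/2=-334/309, d=(M3−M2)/(6·3)=701/5562, b=Δ2−h2·(2M2+M3)/6=685/618
seg 3: a=2, c=M3/2=11/206, d=(M4−M3)/(6·3)=11/206, b=Δ3−h3·(2M3+M4)/6=-610/309
seg 4: a=-2, c=M4/2=55/103, d=(M5−M4)/(6·2)=-55/618, b=Δ4−h4·(2M4+M5)/6=-131/618
t_q=15/2 → seg 2, τ=3/2; S=5+685/618·τ+-334/309·τ²+701/5562·τ³=7673/1648

  seg 0: a=5 b=-2021/618 c=0 d=785/5562
  seg 1: a=-1 b=167/309 c=785/618 d=-1453/5562
  seg 2: a=5 b=685/618 c=-334/309 d=701/5562
  seg 3: a=2 b=-610/309 c=11/206 d=11/206
  seg 4: a=-2 b=-131/618 c=55/103 d=-55/618
S(15/2) = 7673/1648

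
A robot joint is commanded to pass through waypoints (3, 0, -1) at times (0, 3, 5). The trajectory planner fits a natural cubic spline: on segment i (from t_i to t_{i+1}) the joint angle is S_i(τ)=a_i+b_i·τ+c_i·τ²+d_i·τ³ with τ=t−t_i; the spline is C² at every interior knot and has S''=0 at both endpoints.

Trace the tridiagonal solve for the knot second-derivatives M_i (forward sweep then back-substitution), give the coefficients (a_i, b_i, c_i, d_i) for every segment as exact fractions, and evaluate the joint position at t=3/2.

  seg 0: a=3 b=-23/20 c=0 d=1/60
  seg 1: a=0 b=-7/10 c=3/20 d=-1/40
S(3/2) = 213/160

Δ: Δ0=-1, Δ1=-1/2
row 1: diag=10, rhs=3; c'=1/5, d'=3/10
back: M1=3/10
M: M0=0, M1=3/10, M2=0
seg 0: a=3, c=M0/2=0, d=(M1−M0)/(6·3)=1/60, b=Δ0−h0·(2M0+M1)/6=-23/20
seg 1: a=0, c=M1/2=3/20, d=(M2−M1)/(6·2)=-1/40, b=Δ1−h1·(2M1+M2)/6=-7/10
t_q=3/2 → seg 0, τ=3/2; S=3+-23/20·τ+0·τ²+1/60·τ³=213/160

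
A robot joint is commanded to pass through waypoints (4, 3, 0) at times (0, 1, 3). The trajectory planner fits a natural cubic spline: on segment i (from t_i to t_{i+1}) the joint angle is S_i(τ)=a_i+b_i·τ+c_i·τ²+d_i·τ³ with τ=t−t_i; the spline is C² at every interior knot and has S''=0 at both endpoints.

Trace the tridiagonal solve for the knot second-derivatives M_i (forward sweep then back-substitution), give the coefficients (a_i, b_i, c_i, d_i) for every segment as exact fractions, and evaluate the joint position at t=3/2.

Δ: Δ0=-1, Δ1=-3/2
row 1: diag=6, rhs=-3; c'=1/3, d'=-1/2
back: M1=-1/2
M: M0=0, M1=-1/2, M2=0
seg 0: a=4, c=M0/2=0, d=(M1−M0)/(6·1)=-1/12, b=Δ0−h0·(2M0+M1)/6=-11/12
seg 1: a=3, c=M1/2=-1/4, d=(M2−M1)/(6·2)=1/24, b=Δ1−h1·(2M1+M2)/6=-7/6
t_q=3/2 → seg 1, τ=1/2; S=3+-7/6·τ+-1/4·τ²+1/24·τ³=151/64

  seg 0: a=4 b=-11/12 c=0 d=-1/12
  seg 1: a=3 b=-7/6 c=-1/4 d=1/24
S(3/2) = 151/64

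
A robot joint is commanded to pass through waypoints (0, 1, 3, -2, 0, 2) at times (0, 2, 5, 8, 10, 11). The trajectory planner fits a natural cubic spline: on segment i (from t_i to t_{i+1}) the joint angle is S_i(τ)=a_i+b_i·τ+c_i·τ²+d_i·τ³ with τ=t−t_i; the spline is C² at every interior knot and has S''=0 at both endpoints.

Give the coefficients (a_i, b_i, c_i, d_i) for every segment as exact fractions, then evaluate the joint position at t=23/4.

Δ: Δ0=1/2, Δ1=2/3, Δ2=-5/3, Δ3=1, Δ4=2
row 1: diag=10, rhs=1; c'=3/10, d'=1/10
row 2: denom=12−3·3/10=111/10; d'=(-14−3·1/10)/(111/10)=-143/111
row 3: denom=10−3·10/37=340/37; d'=(16−3·-143/111)/(340/37)=147/68
row 4: denom=6−2·37/170=473/85; d'=(6−2·147/68)/(473/85)=285/946
back: M4=285/946
back: M3=147/68−37/170·285/946=1983/946
back: M2=-143/111−10/37·1983/946=-2632/1419
back: M1=1/10−3/10·-2632/1419=621/946
M: M0=0, M1=621/946, M2=-2632/1419, M3=1983/946, M4=285/946, M5=0
seg 0: a=0, c=M0/2=0, d=(M1−M0)/(6·2)=207/3784, b=Δ0−h0·(2M0+M1)/6=133/473
seg 1: a=1, c=M1/2=621/1892, d=(M2−M1)/(6·3)=-7127/51084, b=Δ1−h1·(2M1+M2)/6=887/946
seg 2: a=3, c=M2/2=-1316/1419, d=(M3−M2)/(6·3)=11213/51084, b=Δ2−h2·(2M2+M3)/6=-1627/1892
seg 3: a=-2, c=M3/2=1983/1892, d=(M4−M3)/(6·2)=-283/1892, b=Δ3−h3·(2M3+M4)/6=-471/946
seg 4: a=0, c=M4/2=285/1892, d=(M5−M4)/(6·1)=-95/1892, b=Δ4−h4·(2M4+M5)/6=1797/946
t_q=23/4 → seg 2, τ=3/4; S=3+-1627/1892·τ+-1316/1419·τ²+11213/51084·τ³=233213/121088

  seg 0: a=0 b=133/473 c=0 d=207/3784
  seg 1: a=1 b=887/946 c=621/1892 d=-7127/51084
  seg 2: a=3 b=-1627/1892 c=-1316/1419 d=11213/51084
  seg 3: a=-2 b=-471/946 c=1983/1892 d=-283/1892
  seg 4: a=0 b=1797/946 c=285/1892 d=-95/1892
S(23/4) = 233213/121088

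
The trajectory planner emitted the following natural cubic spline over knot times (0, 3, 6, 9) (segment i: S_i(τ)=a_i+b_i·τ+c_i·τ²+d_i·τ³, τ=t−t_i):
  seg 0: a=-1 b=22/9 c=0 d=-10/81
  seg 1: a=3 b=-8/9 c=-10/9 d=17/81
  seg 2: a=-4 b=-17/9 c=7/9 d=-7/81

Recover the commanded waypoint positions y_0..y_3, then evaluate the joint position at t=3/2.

y_0=-1 y_1=3 y_2=-4 y_3=-5
S(3/2) = 9/4

y_0 = S_0(0) = a_0 = -1
y_1 = S_1(0) = a_1 = 3
y_2 = S_2(0) = a_2 = -4
y_3 = S_2(3) = -5
t_q=3/2 is in segment 0 (τ=3/2); S_0(τ)=9/4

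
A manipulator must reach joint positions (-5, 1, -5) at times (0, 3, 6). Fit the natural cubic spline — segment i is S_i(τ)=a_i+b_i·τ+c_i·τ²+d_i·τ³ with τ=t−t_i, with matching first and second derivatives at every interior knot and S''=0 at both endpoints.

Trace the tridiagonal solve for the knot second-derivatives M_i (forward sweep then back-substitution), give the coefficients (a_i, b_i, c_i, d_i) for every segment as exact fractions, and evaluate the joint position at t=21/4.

  seg 0: a=-5 b=3 c=0 d=-1/9
  seg 1: a=1 b=0 c=-1 d=1/9
S(21/4) = -179/64

Δ: Δ0=2, Δ1=-2
row 1: diag=12, rhs=-24; c'=1/4, d'=-2
back: M1=-2
M: M0=0, M1=-2, M2=0
seg 0: a=-5, c=M0/2=0, d=(M1−M0)/(6·3)=-1/9, b=Δ0−h0·(2M0+M1)/6=3
seg 1: a=1, c=M1/2=-1, d=(M2−M1)/(6·3)=1/9, b=Δ1−h1·(2M1+M2)/6=0
t_q=21/4 → seg 1, τ=9/4; S=1+0·τ+-1·τ²+1/9·τ³=-179/64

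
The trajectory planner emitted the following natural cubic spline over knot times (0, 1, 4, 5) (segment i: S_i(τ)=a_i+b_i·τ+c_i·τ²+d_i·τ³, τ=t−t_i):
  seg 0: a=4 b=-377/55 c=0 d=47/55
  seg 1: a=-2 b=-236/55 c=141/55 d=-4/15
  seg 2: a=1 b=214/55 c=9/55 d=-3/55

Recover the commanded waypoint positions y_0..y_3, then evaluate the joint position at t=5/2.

y_0 = S_0(0) = a_0 = 4
y_1 = S_1(0) = a_1 = -2
y_2 = S_2(0) = a_2 = 1
y_3 = S_2(1) = 5
t_q=5/2 is in segment 1 (τ=3/2); S_1(τ)=-157/44

y_0=4 y_1=-2 y_2=1 y_3=5
S(5/2) = -157/44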